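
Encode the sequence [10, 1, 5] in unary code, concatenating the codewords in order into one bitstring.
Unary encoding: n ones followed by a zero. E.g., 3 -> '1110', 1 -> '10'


Encode each number as n ones followed by a terminating 0:
  10 -> 11111111110 (11 bits)
  1 -> 10 (2 bits)
  5 -> 111110 (6 bits)
Total length = 11 + 2 + 6 = 19 bits.

Unary([10, 1, 5]) = 1111111111010111110 (19 bits)


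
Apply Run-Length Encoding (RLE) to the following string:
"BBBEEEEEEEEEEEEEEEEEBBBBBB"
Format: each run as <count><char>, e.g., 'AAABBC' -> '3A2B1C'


Scanning runs left to right:
  i=0: run of 'B' x 3 -> '3B'
  i=3: run of 'E' x 17 -> '17E'
  i=20: run of 'B' x 6 -> '6B'

RLE = 3B17E6B


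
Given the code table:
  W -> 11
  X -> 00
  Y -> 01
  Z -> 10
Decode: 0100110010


Decoding:
01 -> Y
00 -> X
11 -> W
00 -> X
10 -> Z


Result: YXWXZ


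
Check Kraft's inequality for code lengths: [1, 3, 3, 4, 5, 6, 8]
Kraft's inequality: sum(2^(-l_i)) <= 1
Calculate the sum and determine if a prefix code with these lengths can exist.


Sum = 2^(-1) + 2^(-3) + 2^(-3) + 2^(-4) + 2^(-5) + 2^(-6) + 2^(-8)
    = 0.5 + 0.125 + 0.125 + 0.0625 + 0.03125 + 0.015625 + 0.00390625
    = 221/256 = 0.86328125
Since 0.86328125 <= 1, Kraft's inequality IS satisfied.
A prefix code with these lengths CAN exist.

Kraft sum = 0.86328125. Satisfied.


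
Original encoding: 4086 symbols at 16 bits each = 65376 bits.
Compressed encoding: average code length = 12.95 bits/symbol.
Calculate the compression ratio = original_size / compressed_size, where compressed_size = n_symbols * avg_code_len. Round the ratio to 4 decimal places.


original_size = n_symbols * orig_bits = 4086 * 16 = 65376 bits
compressed_size = n_symbols * avg_code_len = 4086 * 12.95 = 52913.7 bits
ratio = original_size / compressed_size = 65376 / 52913.7 = 1.2355

Compression ratio = 1.2355


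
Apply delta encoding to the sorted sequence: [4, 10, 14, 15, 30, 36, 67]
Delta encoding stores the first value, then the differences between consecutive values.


First value: 4
Deltas:
  10 - 4 = 6
  14 - 10 = 4
  15 - 14 = 1
  30 - 15 = 15
  36 - 30 = 6
  67 - 36 = 31


Delta encoded: [4, 6, 4, 1, 15, 6, 31]


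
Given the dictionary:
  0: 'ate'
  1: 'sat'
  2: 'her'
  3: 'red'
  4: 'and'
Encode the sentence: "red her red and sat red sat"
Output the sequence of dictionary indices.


Look up each word in the dictionary:
  'red' -> 3
  'her' -> 2
  'red' -> 3
  'and' -> 4
  'sat' -> 1
  'red' -> 3
  'sat' -> 1

Encoded: [3, 2, 3, 4, 1, 3, 1]


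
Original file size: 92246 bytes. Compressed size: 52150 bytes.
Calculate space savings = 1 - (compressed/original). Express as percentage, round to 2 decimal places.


ratio = compressed/original = 52150/92246 = 0.565336
savings = 1 - ratio = 1 - 0.565336 = 0.434664
as a percentage: 0.434664 * 100 = 43.47%

Space savings = 1 - 52150/92246 = 43.47%


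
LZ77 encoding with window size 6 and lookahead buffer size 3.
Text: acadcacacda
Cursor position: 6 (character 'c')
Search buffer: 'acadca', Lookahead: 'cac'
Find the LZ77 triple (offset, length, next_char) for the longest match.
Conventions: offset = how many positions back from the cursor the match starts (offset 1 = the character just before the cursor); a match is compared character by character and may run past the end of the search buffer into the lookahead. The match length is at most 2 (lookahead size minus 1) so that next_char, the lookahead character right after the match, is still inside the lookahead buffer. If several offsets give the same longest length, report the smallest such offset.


Try each offset into the search buffer:
  offset=1 (pos 5, char 'a'): match length 0
  offset=2 (pos 4, char 'c'): match length 2
  offset=3 (pos 3, char 'd'): match length 0
  offset=4 (pos 2, char 'a'): match length 0
  offset=5 (pos 1, char 'c'): match length 2
  offset=6 (pos 0, char 'a'): match length 0
Longest match has length 2, found at offsets 2, 5; take the smallest, offset 2.
next_char = character at position 6 + 2 = 8 -> 'c'

Best match: offset=2, length=2 (matching 'ca' starting at position 4)
LZ77 triple: (2, 2, 'c')


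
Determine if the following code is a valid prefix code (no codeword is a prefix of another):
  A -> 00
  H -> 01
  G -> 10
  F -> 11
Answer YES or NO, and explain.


Checking each pair (does one codeword prefix another?):
  A='00' vs H='01': no prefix
  A='00' vs G='10': no prefix
  A='00' vs F='11': no prefix
  H='01' vs A='00': no prefix
  H='01' vs G='10': no prefix
  H='01' vs F='11': no prefix
  G='10' vs A='00': no prefix
  G='10' vs H='01': no prefix
  G='10' vs F='11': no prefix
  F='11' vs A='00': no prefix
  F='11' vs H='01': no prefix
  F='11' vs G='10': no prefix
No violation found over all pairs.

YES -- this is a valid prefix code. No codeword is a prefix of any other codeword.


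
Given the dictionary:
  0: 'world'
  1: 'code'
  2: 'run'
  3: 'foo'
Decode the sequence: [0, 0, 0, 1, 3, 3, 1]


Look up each index in the dictionary:
  0 -> 'world'
  0 -> 'world'
  0 -> 'world'
  1 -> 'code'
  3 -> 'foo'
  3 -> 'foo'
  1 -> 'code'

Decoded: "world world world code foo foo code"


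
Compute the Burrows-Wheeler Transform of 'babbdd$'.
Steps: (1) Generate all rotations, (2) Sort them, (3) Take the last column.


Rotations (sorted):
  0: $babbdd -> last char: d
  1: abbdd$b -> last char: b
  2: babbdd$ -> last char: $
  3: bbdd$ba -> last char: a
  4: bdd$bab -> last char: b
  5: d$babbd -> last char: d
  6: dd$babb -> last char: b


BWT = db$abdb


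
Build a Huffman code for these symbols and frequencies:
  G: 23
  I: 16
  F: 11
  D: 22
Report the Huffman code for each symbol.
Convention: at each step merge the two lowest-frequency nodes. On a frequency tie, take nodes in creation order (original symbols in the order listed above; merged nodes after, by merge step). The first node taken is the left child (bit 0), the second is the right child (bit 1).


Huffman tree construction:
Step 1: Merge F(11) + I(16) = 27
Step 2: Merge D(22) + G(23) = 45
Step 3: Merge (F+I)(27) + (D+G)(45) = 72
Read each symbol's code off the tree from the root (left child = 0, right child = 1).

Codes:
  G: 11 (length 2)
  I: 01 (length 2)
  F: 00 (length 2)
  D: 10 (length 2)
Average code length: 144/72 = 2.0000 bits/symbol


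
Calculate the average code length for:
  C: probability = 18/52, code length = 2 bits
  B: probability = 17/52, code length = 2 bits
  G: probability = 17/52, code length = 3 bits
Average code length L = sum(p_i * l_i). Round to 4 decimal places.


Weighted contributions p_i * l_i:
  C: (18/52) * 2 = 36/52
  B: (17/52) * 2 = 34/52
  G: (17/52) * 3 = 51/52
Sum = (36 + 34 + 51)/52 = 121/52

L = 121/52 = 2.3269 bits/symbol


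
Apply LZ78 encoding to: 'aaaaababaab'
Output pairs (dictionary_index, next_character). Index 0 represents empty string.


LZ78 encoding steps:
Dictionary: {0: ''}
Step 1: w='' (idx 0), next='a' -> output (0, 'a'), add 'a' as idx 1
Step 2: w='a' (idx 1), next='a' -> output (1, 'a'), add 'aa' as idx 2
Step 3: w='aa' (idx 2), next='b' -> output (2, 'b'), add 'aab' as idx 3
Step 4: w='a' (idx 1), next='b' -> output (1, 'b'), add 'ab' as idx 4
Step 5: w='aab' (idx 3), end of input -> output (3, '')


Encoded: [(0, 'a'), (1, 'a'), (2, 'b'), (1, 'b'), (3, '')]


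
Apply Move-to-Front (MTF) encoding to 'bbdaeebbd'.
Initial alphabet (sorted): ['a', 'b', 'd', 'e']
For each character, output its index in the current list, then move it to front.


MTF encoding:
'b': index 1 in ['a', 'b', 'd', 'e'] -> ['b', 'a', 'd', 'e']
'b': index 0 in ['b', 'a', 'd', 'e'] -> ['b', 'a', 'd', 'e']
'd': index 2 in ['b', 'a', 'd', 'e'] -> ['d', 'b', 'a', 'e']
'a': index 2 in ['d', 'b', 'a', 'e'] -> ['a', 'd', 'b', 'e']
'e': index 3 in ['a', 'd', 'b', 'e'] -> ['e', 'a', 'd', 'b']
'e': index 0 in ['e', 'a', 'd', 'b'] -> ['e', 'a', 'd', 'b']
'b': index 3 in ['e', 'a', 'd', 'b'] -> ['b', 'e', 'a', 'd']
'b': index 0 in ['b', 'e', 'a', 'd'] -> ['b', 'e', 'a', 'd']
'd': index 3 in ['b', 'e', 'a', 'd'] -> ['d', 'b', 'e', 'a']


Output: [1, 0, 2, 2, 3, 0, 3, 0, 3]


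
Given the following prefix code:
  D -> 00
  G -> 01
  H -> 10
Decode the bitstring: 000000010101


Decoding step by step:
Bits 00 -> D
Bits 00 -> D
Bits 00 -> D
Bits 01 -> G
Bits 01 -> G
Bits 01 -> G


Decoded message: DDDGGG


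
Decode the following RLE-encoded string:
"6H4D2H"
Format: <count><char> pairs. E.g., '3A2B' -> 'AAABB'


Expanding each <count><char> pair:
  6H -> 'HHHHHH'
  4D -> 'DDDD'
  2H -> 'HH'

Decoded = HHHHHHDDDDHH


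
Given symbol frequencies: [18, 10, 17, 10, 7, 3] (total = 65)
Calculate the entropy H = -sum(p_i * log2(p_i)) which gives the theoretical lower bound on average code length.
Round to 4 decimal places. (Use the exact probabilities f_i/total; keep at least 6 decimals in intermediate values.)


Per-symbol terms -p_i * log2(p_i) with p_i = f_i/65:
  p = 18/65 = 0.276923: log2(p) = -1.852443, -p*log2(p) = 0.512984
  p = 10/65 = 0.153846: log2(p) = -2.700440, -p*log2(p) = 0.415452
  p = 17/65 = 0.261538: log2(p) = -1.934905, -p*log2(p) = 0.506052
  p = 10/65 = 0.153846: log2(p) = -2.700440, -p*log2(p) = 0.415452
  p = 7/65 = 0.107692: log2(p) = -3.215013, -p*log2(p) = 0.346232
  p = 3/65 = 0.046154: log2(p) = -4.437405, -p*log2(p) = 0.204803
H = 0.512984 + 0.415452 + 0.506052 + 0.415452 + 0.346232 + 0.204803 = 2.400975

H = 2.401 bits/symbol


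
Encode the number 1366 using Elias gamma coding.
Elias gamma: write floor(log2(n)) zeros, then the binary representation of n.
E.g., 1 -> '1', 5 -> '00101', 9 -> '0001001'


num_bits = floor(log2(1366)) + 1 = 11
leading_zeros = num_bits - 1 = 10
binary(1366) = 10101010110

Elias gamma(1366) = '0000000000' + '10101010110' = 000000000010101010110 (21 bits)


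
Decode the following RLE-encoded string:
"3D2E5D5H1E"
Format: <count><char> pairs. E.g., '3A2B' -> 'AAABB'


Expanding each <count><char> pair:
  3D -> 'DDD'
  2E -> 'EE'
  5D -> 'DDDDD'
  5H -> 'HHHHH'
  1E -> 'E'

Decoded = DDDEEDDDDDHHHHHE


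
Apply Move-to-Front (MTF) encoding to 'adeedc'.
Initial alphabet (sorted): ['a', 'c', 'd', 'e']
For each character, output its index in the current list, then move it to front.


MTF encoding:
'a': index 0 in ['a', 'c', 'd', 'e'] -> ['a', 'c', 'd', 'e']
'd': index 2 in ['a', 'c', 'd', 'e'] -> ['d', 'a', 'c', 'e']
'e': index 3 in ['d', 'a', 'c', 'e'] -> ['e', 'd', 'a', 'c']
'e': index 0 in ['e', 'd', 'a', 'c'] -> ['e', 'd', 'a', 'c']
'd': index 1 in ['e', 'd', 'a', 'c'] -> ['d', 'e', 'a', 'c']
'c': index 3 in ['d', 'e', 'a', 'c'] -> ['c', 'd', 'e', 'a']


Output: [0, 2, 3, 0, 1, 3]


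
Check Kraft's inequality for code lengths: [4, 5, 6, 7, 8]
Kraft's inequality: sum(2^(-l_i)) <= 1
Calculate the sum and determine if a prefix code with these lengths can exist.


Sum = 2^(-4) + 2^(-5) + 2^(-6) + 2^(-7) + 2^(-8)
    = 0.0625 + 0.03125 + 0.015625 + 0.0078125 + 0.00390625
    = 31/256 = 0.12109375
Since 0.12109375 <= 1, Kraft's inequality IS satisfied.
A prefix code with these lengths CAN exist.

Kraft sum = 0.12109375. Satisfied.


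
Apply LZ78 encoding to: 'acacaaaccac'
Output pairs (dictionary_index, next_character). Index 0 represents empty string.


LZ78 encoding steps:
Dictionary: {0: ''}
Step 1: w='' (idx 0), next='a' -> output (0, 'a'), add 'a' as idx 1
Step 2: w='' (idx 0), next='c' -> output (0, 'c'), add 'c' as idx 2
Step 3: w='a' (idx 1), next='c' -> output (1, 'c'), add 'ac' as idx 3
Step 4: w='a' (idx 1), next='a' -> output (1, 'a'), add 'aa' as idx 4
Step 5: w='ac' (idx 3), next='c' -> output (3, 'c'), add 'acc' as idx 5
Step 6: w='ac' (idx 3), end of input -> output (3, '')


Encoded: [(0, 'a'), (0, 'c'), (1, 'c'), (1, 'a'), (3, 'c'), (3, '')]


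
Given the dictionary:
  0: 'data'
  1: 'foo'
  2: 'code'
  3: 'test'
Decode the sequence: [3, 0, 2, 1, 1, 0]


Look up each index in the dictionary:
  3 -> 'test'
  0 -> 'data'
  2 -> 'code'
  1 -> 'foo'
  1 -> 'foo'
  0 -> 'data'

Decoded: "test data code foo foo data"


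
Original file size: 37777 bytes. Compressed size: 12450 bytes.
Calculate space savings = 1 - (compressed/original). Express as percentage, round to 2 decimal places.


ratio = compressed/original = 12450/37777 = 0.329566
savings = 1 - ratio = 1 - 0.329566 = 0.670434
as a percentage: 0.670434 * 100 = 67.04%

Space savings = 1 - 12450/37777 = 67.04%


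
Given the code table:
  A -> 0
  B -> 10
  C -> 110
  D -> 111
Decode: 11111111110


Decoding:
111 -> D
111 -> D
111 -> D
10 -> B


Result: DDDB


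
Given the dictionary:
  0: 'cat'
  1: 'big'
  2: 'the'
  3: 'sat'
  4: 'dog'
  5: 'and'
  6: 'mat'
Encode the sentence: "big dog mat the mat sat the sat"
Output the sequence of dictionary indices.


Look up each word in the dictionary:
  'big' -> 1
  'dog' -> 4
  'mat' -> 6
  'the' -> 2
  'mat' -> 6
  'sat' -> 3
  'the' -> 2
  'sat' -> 3

Encoded: [1, 4, 6, 2, 6, 3, 2, 3]


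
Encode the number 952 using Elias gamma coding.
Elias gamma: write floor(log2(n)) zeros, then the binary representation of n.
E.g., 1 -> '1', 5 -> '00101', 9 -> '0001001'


num_bits = floor(log2(952)) + 1 = 10
leading_zeros = num_bits - 1 = 9
binary(952) = 1110111000

Elias gamma(952) = '000000000' + '1110111000' = 0000000001110111000 (19 bits)


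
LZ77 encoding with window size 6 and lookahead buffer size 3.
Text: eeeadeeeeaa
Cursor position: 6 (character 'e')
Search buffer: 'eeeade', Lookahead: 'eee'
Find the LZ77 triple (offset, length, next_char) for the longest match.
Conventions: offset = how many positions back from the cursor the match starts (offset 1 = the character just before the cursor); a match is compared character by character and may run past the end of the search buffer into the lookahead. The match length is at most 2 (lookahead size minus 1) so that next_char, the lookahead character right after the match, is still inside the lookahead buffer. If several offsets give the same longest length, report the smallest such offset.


Try each offset into the search buffer:
  offset=1 (pos 5, char 'e'): match length 2
  offset=2 (pos 4, char 'd'): match length 0
  offset=3 (pos 3, char 'a'): match length 0
  offset=4 (pos 2, char 'e'): match length 1
  offset=5 (pos 1, char 'e'): match length 2
  offset=6 (pos 0, char 'e'): match length 2
Longest match has length 2, found at offsets 1, 5, 6; take the smallest, offset 1.
next_char = character at position 6 + 2 = 8 -> 'e'

Best match: offset=1, length=2 (matching 'ee' starting at position 5)
LZ77 triple: (1, 2, 'e')


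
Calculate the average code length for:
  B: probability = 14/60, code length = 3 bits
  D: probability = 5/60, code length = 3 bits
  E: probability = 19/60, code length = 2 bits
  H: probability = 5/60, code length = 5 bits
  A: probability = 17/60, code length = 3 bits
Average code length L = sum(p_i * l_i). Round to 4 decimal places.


Weighted contributions p_i * l_i:
  B: (14/60) * 3 = 42/60
  D: (5/60) * 3 = 15/60
  E: (19/60) * 2 = 38/60
  H: (5/60) * 5 = 25/60
  A: (17/60) * 3 = 51/60
Sum = (42 + 15 + 38 + 25 + 51)/60 = 171/60

L = 171/60 = 2.8500 bits/symbol


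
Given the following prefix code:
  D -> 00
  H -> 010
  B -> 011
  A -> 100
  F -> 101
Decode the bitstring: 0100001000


Decoding step by step:
Bits 010 -> H
Bits 00 -> D
Bits 010 -> H
Bits 00 -> D


Decoded message: HDHD


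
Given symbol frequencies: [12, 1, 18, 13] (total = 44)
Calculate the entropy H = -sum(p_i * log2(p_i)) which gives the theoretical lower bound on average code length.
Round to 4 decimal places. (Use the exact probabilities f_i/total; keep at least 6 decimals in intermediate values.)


Per-symbol terms -p_i * log2(p_i) with p_i = f_i/44:
  p = 12/44 = 0.272727: log2(p) = -1.874469, -p*log2(p) = 0.511219
  p = 1/44 = 0.022727: log2(p) = -5.459432, -p*log2(p) = 0.124078
  p = 18/44 = 0.409091: log2(p) = -1.289507, -p*log2(p) = 0.527525
  p = 13/44 = 0.295455: log2(p) = -1.758992, -p*log2(p) = 0.519702
H = 0.511219 + 0.124078 + 0.527525 + 0.519702 = 1.682524

H = 1.6825 bits/symbol


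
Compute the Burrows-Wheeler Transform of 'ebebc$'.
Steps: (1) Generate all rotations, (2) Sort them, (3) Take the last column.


Rotations (sorted):
  0: $ebebc -> last char: c
  1: bc$ebe -> last char: e
  2: bebc$e -> last char: e
  3: c$ebeb -> last char: b
  4: ebc$eb -> last char: b
  5: ebebc$ -> last char: $


BWT = ceebb$


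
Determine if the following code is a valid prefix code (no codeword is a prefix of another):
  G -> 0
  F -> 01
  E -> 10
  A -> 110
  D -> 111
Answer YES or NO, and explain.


Checking each pair (does one codeword prefix another?):
  G='0' vs F='01': prefix -- VIOLATION

NO -- this is NOT a valid prefix code. G (0) is a prefix of F (01).


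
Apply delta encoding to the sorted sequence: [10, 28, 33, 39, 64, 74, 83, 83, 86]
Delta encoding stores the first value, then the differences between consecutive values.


First value: 10
Deltas:
  28 - 10 = 18
  33 - 28 = 5
  39 - 33 = 6
  64 - 39 = 25
  74 - 64 = 10
  83 - 74 = 9
  83 - 83 = 0
  86 - 83 = 3


Delta encoded: [10, 18, 5, 6, 25, 10, 9, 0, 3]


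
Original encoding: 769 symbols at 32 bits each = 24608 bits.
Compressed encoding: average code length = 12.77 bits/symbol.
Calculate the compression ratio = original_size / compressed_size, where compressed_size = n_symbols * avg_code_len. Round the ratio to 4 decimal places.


original_size = n_symbols * orig_bits = 769 * 32 = 24608 bits
compressed_size = n_symbols * avg_code_len = 769 * 12.77 = 9820.13 bits
ratio = original_size / compressed_size = 24608 / 9820.13 = 2.5059

Compression ratio = 2.5059


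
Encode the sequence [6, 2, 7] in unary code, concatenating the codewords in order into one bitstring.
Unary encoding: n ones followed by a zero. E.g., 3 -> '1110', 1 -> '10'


Encode each number as n ones followed by a terminating 0:
  6 -> 1111110 (7 bits)
  2 -> 110 (3 bits)
  7 -> 11111110 (8 bits)
Total length = 7 + 3 + 8 = 18 bits.

Unary([6, 2, 7]) = 111111011011111110 (18 bits)


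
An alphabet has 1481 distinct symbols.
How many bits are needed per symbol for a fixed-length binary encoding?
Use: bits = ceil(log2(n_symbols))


log2(1481) = 10.5324
Bracket: 2^10 = 1024 < 1481 <= 2^11 = 2048
So ceil(log2(1481)) = 11

bits = ceil(log2(1481)) = ceil(10.5324) = 11 bits


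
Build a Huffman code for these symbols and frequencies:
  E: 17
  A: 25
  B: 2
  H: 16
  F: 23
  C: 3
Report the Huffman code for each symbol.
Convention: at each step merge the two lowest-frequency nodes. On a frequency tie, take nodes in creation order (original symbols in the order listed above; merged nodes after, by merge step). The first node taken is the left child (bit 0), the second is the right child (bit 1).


Huffman tree construction:
Step 1: Merge B(2) + C(3) = 5
Step 2: Merge (B+C)(5) + H(16) = 21
Step 3: Merge E(17) + ((B+C)+H)(21) = 38
Step 4: Merge F(23) + A(25) = 48
Step 5: Merge (E+((B+C)+H))(38) + (F+A)(48) = 86
Read each symbol's code off the tree from the root (left child = 0, right child = 1).

Codes:
  E: 00 (length 2)
  A: 11 (length 2)
  B: 0100 (length 4)
  H: 011 (length 3)
  F: 10 (length 2)
  C: 0101 (length 4)
Average code length: 198/86 = 2.3023 bits/symbol


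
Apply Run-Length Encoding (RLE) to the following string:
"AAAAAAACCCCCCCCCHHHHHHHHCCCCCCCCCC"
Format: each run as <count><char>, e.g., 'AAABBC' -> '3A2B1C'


Scanning runs left to right:
  i=0: run of 'A' x 7 -> '7A'
  i=7: run of 'C' x 9 -> '9C'
  i=16: run of 'H' x 8 -> '8H'
  i=24: run of 'C' x 10 -> '10C'

RLE = 7A9C8H10C


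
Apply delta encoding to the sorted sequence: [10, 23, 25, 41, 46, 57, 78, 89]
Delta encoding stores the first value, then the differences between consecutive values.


First value: 10
Deltas:
  23 - 10 = 13
  25 - 23 = 2
  41 - 25 = 16
  46 - 41 = 5
  57 - 46 = 11
  78 - 57 = 21
  89 - 78 = 11


Delta encoded: [10, 13, 2, 16, 5, 11, 21, 11]


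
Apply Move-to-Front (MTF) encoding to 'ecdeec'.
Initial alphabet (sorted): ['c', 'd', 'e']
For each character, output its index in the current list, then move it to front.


MTF encoding:
'e': index 2 in ['c', 'd', 'e'] -> ['e', 'c', 'd']
'c': index 1 in ['e', 'c', 'd'] -> ['c', 'e', 'd']
'd': index 2 in ['c', 'e', 'd'] -> ['d', 'c', 'e']
'e': index 2 in ['d', 'c', 'e'] -> ['e', 'd', 'c']
'e': index 0 in ['e', 'd', 'c'] -> ['e', 'd', 'c']
'c': index 2 in ['e', 'd', 'c'] -> ['c', 'e', 'd']


Output: [2, 1, 2, 2, 0, 2]


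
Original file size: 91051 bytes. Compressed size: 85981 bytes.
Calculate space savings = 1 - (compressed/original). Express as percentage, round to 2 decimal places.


ratio = compressed/original = 85981/91051 = 0.944317
savings = 1 - ratio = 1 - 0.944317 = 0.055683
as a percentage: 0.055683 * 100 = 5.57%

Space savings = 1 - 85981/91051 = 5.57%


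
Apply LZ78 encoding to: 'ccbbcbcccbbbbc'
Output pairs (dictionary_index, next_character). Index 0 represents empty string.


LZ78 encoding steps:
Dictionary: {0: ''}
Step 1: w='' (idx 0), next='c' -> output (0, 'c'), add 'c' as idx 1
Step 2: w='c' (idx 1), next='b' -> output (1, 'b'), add 'cb' as idx 2
Step 3: w='' (idx 0), next='b' -> output (0, 'b'), add 'b' as idx 3
Step 4: w='cb' (idx 2), next='c' -> output (2, 'c'), add 'cbc' as idx 4
Step 5: w='c' (idx 1), next='c' -> output (1, 'c'), add 'cc' as idx 5
Step 6: w='b' (idx 3), next='b' -> output (3, 'b'), add 'bb' as idx 6
Step 7: w='bb' (idx 6), next='c' -> output (6, 'c'), add 'bbc' as idx 7


Encoded: [(0, 'c'), (1, 'b'), (0, 'b'), (2, 'c'), (1, 'c'), (3, 'b'), (6, 'c')]


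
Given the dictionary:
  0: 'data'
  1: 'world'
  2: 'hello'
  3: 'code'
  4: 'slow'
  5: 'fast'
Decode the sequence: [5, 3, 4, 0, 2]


Look up each index in the dictionary:
  5 -> 'fast'
  3 -> 'code'
  4 -> 'slow'
  0 -> 'data'
  2 -> 'hello'

Decoded: "fast code slow data hello"


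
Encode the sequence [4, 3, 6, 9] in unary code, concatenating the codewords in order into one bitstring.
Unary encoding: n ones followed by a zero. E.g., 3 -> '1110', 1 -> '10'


Encode each number as n ones followed by a terminating 0:
  4 -> 11110 (5 bits)
  3 -> 1110 (4 bits)
  6 -> 1111110 (7 bits)
  9 -> 1111111110 (10 bits)
Total length = 5 + 4 + 7 + 10 = 26 bits.

Unary([4, 3, 6, 9]) = 11110111011111101111111110 (26 bits)


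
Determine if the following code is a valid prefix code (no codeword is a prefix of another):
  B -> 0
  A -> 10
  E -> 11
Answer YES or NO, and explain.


Checking each pair (does one codeword prefix another?):
  B='0' vs A='10': no prefix
  B='0' vs E='11': no prefix
  A='10' vs B='0': no prefix
  A='10' vs E='11': no prefix
  E='11' vs B='0': no prefix
  E='11' vs A='10': no prefix
No violation found over all pairs.

YES -- this is a valid prefix code. No codeword is a prefix of any other codeword.


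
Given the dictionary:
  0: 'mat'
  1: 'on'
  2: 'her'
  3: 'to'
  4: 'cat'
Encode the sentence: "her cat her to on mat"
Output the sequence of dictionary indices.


Look up each word in the dictionary:
  'her' -> 2
  'cat' -> 4
  'her' -> 2
  'to' -> 3
  'on' -> 1
  'mat' -> 0

Encoded: [2, 4, 2, 3, 1, 0]


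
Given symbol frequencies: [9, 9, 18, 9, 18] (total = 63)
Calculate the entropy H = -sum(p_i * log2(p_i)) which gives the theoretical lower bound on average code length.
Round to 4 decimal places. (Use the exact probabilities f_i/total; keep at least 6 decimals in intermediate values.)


Per-symbol terms -p_i * log2(p_i) with p_i = f_i/63:
  p = 9/63 = 0.142857: log2(p) = -2.807355, -p*log2(p) = 0.401051
  p = 9/63 = 0.142857: log2(p) = -2.807355, -p*log2(p) = 0.401051
  p = 18/63 = 0.285714: log2(p) = -1.807355, -p*log2(p) = 0.516387
  p = 9/63 = 0.142857: log2(p) = -2.807355, -p*log2(p) = 0.401051
  p = 18/63 = 0.285714: log2(p) = -1.807355, -p*log2(p) = 0.516387
H = 0.401051 + 0.401051 + 0.516387 + 0.401051 + 0.516387 = 2.235927

H = 2.2359 bits/symbol


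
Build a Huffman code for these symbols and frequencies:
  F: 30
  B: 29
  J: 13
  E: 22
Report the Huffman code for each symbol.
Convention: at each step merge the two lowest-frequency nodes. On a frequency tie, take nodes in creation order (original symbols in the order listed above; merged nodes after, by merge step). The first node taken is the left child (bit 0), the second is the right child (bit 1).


Huffman tree construction:
Step 1: Merge J(13) + E(22) = 35
Step 2: Merge B(29) + F(30) = 59
Step 3: Merge (J+E)(35) + (B+F)(59) = 94
Read each symbol's code off the tree from the root (left child = 0, right child = 1).

Codes:
  F: 11 (length 2)
  B: 10 (length 2)
  J: 00 (length 2)
  E: 01 (length 2)
Average code length: 188/94 = 2.0000 bits/symbol


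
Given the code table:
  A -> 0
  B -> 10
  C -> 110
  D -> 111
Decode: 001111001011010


Decoding:
0 -> A
0 -> A
111 -> D
10 -> B
0 -> A
10 -> B
110 -> C
10 -> B


Result: AADBABCB


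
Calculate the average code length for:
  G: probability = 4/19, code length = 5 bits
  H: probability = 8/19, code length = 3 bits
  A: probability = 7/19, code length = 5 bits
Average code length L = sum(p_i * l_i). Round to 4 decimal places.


Weighted contributions p_i * l_i:
  G: (4/19) * 5 = 20/19
  H: (8/19) * 3 = 24/19
  A: (7/19) * 5 = 35/19
Sum = (20 + 24 + 35)/19 = 79/19

L = 79/19 = 4.1579 bits/symbol


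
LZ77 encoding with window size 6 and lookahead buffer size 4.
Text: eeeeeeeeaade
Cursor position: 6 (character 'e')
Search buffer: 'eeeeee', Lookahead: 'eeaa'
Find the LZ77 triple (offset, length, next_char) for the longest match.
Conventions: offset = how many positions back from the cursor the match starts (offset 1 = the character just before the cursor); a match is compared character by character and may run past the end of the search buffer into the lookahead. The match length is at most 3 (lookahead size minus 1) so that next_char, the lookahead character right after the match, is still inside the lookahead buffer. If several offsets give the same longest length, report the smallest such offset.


Try each offset into the search buffer:
  offset=1 (pos 5, char 'e'): match length 2
  offset=2 (pos 4, char 'e'): match length 2
  offset=3 (pos 3, char 'e'): match length 2
  offset=4 (pos 2, char 'e'): match length 2
  offset=5 (pos 1, char 'e'): match length 2
  offset=6 (pos 0, char 'e'): match length 2
Longest match has length 2, found at offsets 1, 2, 3, 4, 5, 6; take the smallest, offset 1.
next_char = character at position 6 + 2 = 8 -> 'a'

Best match: offset=1, length=2 (matching 'ee' starting at position 5)
LZ77 triple: (1, 2, 'a')


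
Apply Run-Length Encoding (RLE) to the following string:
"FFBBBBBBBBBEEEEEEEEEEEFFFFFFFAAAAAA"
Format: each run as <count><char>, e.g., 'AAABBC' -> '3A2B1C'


Scanning runs left to right:
  i=0: run of 'F' x 2 -> '2F'
  i=2: run of 'B' x 9 -> '9B'
  i=11: run of 'E' x 11 -> '11E'
  i=22: run of 'F' x 7 -> '7F'
  i=29: run of 'A' x 6 -> '6A'

RLE = 2F9B11E7F6A


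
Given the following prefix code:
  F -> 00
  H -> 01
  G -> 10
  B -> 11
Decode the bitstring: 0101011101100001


Decoding step by step:
Bits 01 -> H
Bits 01 -> H
Bits 01 -> H
Bits 11 -> B
Bits 01 -> H
Bits 10 -> G
Bits 00 -> F
Bits 01 -> H


Decoded message: HHHBHGFH


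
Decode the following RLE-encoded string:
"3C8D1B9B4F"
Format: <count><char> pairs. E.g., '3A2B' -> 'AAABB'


Expanding each <count><char> pair:
  3C -> 'CCC'
  8D -> 'DDDDDDDD'
  1B -> 'B'
  9B -> 'BBBBBBBBB'
  4F -> 'FFFF'

Decoded = CCCDDDDDDDDBBBBBBBBBBFFFF


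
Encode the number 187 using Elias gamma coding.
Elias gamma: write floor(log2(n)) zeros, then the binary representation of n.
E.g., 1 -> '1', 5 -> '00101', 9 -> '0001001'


num_bits = floor(log2(187)) + 1 = 8
leading_zeros = num_bits - 1 = 7
binary(187) = 10111011

Elias gamma(187) = '0000000' + '10111011' = 000000010111011 (15 bits)


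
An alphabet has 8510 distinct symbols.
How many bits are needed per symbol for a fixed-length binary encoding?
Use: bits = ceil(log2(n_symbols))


log2(8510) = 13.0549
Bracket: 2^13 = 8192 < 8510 <= 2^14 = 16384
So ceil(log2(8510)) = 14

bits = ceil(log2(8510)) = ceil(13.0549) = 14 bits


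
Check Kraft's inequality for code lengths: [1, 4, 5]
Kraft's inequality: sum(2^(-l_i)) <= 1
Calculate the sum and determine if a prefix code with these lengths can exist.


Sum = 2^(-1) + 2^(-4) + 2^(-5)
    = 0.5 + 0.0625 + 0.03125
    = 19/32 = 0.59375
Since 0.59375 <= 1, Kraft's inequality IS satisfied.
A prefix code with these lengths CAN exist.

Kraft sum = 0.59375. Satisfied.


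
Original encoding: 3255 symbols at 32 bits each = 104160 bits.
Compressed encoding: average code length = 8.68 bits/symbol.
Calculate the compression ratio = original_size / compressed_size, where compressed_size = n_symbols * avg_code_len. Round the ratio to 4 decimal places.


original_size = n_symbols * orig_bits = 3255 * 32 = 104160 bits
compressed_size = n_symbols * avg_code_len = 3255 * 8.68 = 28253.4 bits
ratio = original_size / compressed_size = 104160 / 28253.4 = 3.6866

Compression ratio = 3.6866


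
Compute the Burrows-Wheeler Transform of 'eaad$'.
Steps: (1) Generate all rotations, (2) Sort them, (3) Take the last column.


Rotations (sorted):
  0: $eaad -> last char: d
  1: aad$e -> last char: e
  2: ad$ea -> last char: a
  3: d$eaa -> last char: a
  4: eaad$ -> last char: $


BWT = deaa$


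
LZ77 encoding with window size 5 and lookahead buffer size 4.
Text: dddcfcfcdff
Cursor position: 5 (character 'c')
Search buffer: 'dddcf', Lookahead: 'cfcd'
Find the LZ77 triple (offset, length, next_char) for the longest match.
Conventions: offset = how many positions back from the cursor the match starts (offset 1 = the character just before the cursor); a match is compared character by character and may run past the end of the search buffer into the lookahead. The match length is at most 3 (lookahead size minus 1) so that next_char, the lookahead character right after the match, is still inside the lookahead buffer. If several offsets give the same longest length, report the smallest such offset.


Try each offset into the search buffer:
  offset=1 (pos 4, char 'f'): match length 0
  offset=2 (pos 3, char 'c'): match length 3
  offset=3 (pos 2, char 'd'): match length 0
  offset=4 (pos 1, char 'd'): match length 0
  offset=5 (pos 0, char 'd'): match length 0
Longest match has length 3 at offset 2.
next_char = character at position 5 + 3 = 8 -> 'd'

Best match: offset=2, length=3 (matching 'cfc' starting at position 3)
LZ77 triple: (2, 3, 'd')


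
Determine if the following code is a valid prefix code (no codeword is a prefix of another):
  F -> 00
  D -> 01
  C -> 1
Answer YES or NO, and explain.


Checking each pair (does one codeword prefix another?):
  F='00' vs D='01': no prefix
  F='00' vs C='1': no prefix
  D='01' vs F='00': no prefix
  D='01' vs C='1': no prefix
  C='1' vs F='00': no prefix
  C='1' vs D='01': no prefix
No violation found over all pairs.

YES -- this is a valid prefix code. No codeword is a prefix of any other codeword.


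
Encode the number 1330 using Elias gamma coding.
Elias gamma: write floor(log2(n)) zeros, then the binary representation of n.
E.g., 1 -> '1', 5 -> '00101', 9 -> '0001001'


num_bits = floor(log2(1330)) + 1 = 11
leading_zeros = num_bits - 1 = 10
binary(1330) = 10100110010

Elias gamma(1330) = '0000000000' + '10100110010' = 000000000010100110010 (21 bits)


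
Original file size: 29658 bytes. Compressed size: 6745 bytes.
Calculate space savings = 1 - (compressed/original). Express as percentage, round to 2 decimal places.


ratio = compressed/original = 6745/29658 = 0.227426
savings = 1 - ratio = 1 - 0.227426 = 0.772574
as a percentage: 0.772574 * 100 = 77.26%

Space savings = 1 - 6745/29658 = 77.26%


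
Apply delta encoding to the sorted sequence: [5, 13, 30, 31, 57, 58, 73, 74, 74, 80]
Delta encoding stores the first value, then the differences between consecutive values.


First value: 5
Deltas:
  13 - 5 = 8
  30 - 13 = 17
  31 - 30 = 1
  57 - 31 = 26
  58 - 57 = 1
  73 - 58 = 15
  74 - 73 = 1
  74 - 74 = 0
  80 - 74 = 6


Delta encoded: [5, 8, 17, 1, 26, 1, 15, 1, 0, 6]


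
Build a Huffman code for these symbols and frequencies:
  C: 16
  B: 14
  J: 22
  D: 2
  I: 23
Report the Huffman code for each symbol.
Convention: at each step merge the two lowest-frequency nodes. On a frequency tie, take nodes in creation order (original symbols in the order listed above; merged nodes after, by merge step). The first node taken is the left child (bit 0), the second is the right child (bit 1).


Huffman tree construction:
Step 1: Merge D(2) + B(14) = 16
Step 2: Merge C(16) + (D+B)(16) = 32
Step 3: Merge J(22) + I(23) = 45
Step 4: Merge (C+(D+B))(32) + (J+I)(45) = 77
Read each symbol's code off the tree from the root (left child = 0, right child = 1).

Codes:
  C: 00 (length 2)
  B: 011 (length 3)
  J: 10 (length 2)
  D: 010 (length 3)
  I: 11 (length 2)
Average code length: 170/77 = 2.2078 bits/symbol


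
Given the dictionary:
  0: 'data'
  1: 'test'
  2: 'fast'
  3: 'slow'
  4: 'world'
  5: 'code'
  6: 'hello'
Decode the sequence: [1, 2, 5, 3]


Look up each index in the dictionary:
  1 -> 'test'
  2 -> 'fast'
  5 -> 'code'
  3 -> 'slow'

Decoded: "test fast code slow"


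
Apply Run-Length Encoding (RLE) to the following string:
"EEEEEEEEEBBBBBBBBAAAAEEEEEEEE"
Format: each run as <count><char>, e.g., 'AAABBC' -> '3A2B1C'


Scanning runs left to right:
  i=0: run of 'E' x 9 -> '9E'
  i=9: run of 'B' x 8 -> '8B'
  i=17: run of 'A' x 4 -> '4A'
  i=21: run of 'E' x 8 -> '8E'

RLE = 9E8B4A8E


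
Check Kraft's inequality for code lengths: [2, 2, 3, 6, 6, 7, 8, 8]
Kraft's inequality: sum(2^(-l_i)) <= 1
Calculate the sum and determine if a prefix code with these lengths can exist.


Sum = 2^(-2) + 2^(-2) + 2^(-3) + 2^(-6) + 2^(-6) + 2^(-7) + 2^(-8) + 2^(-8)
    = 0.25 + 0.25 + 0.125 + 0.015625 + 0.015625 + 0.0078125 + 0.00390625 + 0.00390625
    = 172/256 = 0.671875
Since 0.671875 <= 1, Kraft's inequality IS satisfied.
A prefix code with these lengths CAN exist.

Kraft sum = 0.671875. Satisfied.


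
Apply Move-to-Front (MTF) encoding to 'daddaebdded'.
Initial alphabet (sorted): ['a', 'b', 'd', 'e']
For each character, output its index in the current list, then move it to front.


MTF encoding:
'd': index 2 in ['a', 'b', 'd', 'e'] -> ['d', 'a', 'b', 'e']
'a': index 1 in ['d', 'a', 'b', 'e'] -> ['a', 'd', 'b', 'e']
'd': index 1 in ['a', 'd', 'b', 'e'] -> ['d', 'a', 'b', 'e']
'd': index 0 in ['d', 'a', 'b', 'e'] -> ['d', 'a', 'b', 'e']
'a': index 1 in ['d', 'a', 'b', 'e'] -> ['a', 'd', 'b', 'e']
'e': index 3 in ['a', 'd', 'b', 'e'] -> ['e', 'a', 'd', 'b']
'b': index 3 in ['e', 'a', 'd', 'b'] -> ['b', 'e', 'a', 'd']
'd': index 3 in ['b', 'e', 'a', 'd'] -> ['d', 'b', 'e', 'a']
'd': index 0 in ['d', 'b', 'e', 'a'] -> ['d', 'b', 'e', 'a']
'e': index 2 in ['d', 'b', 'e', 'a'] -> ['e', 'd', 'b', 'a']
'd': index 1 in ['e', 'd', 'b', 'a'] -> ['d', 'e', 'b', 'a']


Output: [2, 1, 1, 0, 1, 3, 3, 3, 0, 2, 1]


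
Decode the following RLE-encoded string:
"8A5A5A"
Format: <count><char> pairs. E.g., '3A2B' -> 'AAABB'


Expanding each <count><char> pair:
  8A -> 'AAAAAAAA'
  5A -> 'AAAAA'
  5A -> 'AAAAA'

Decoded = AAAAAAAAAAAAAAAAAA


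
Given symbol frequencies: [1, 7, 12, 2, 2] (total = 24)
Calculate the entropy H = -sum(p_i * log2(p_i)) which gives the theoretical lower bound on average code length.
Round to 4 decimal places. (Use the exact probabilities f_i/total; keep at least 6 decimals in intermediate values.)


Per-symbol terms -p_i * log2(p_i) with p_i = f_i/24:
  p = 1/24 = 0.041667: log2(p) = -4.584963, -p*log2(p) = 0.191040
  p = 7/24 = 0.291667: log2(p) = -1.777608, -p*log2(p) = 0.518469
  p = 12/24 = 0.500000: log2(p) = -1.000000, -p*log2(p) = 0.500000
  p = 2/24 = 0.083333: log2(p) = -3.584963, -p*log2(p) = 0.298747
  p = 2/24 = 0.083333: log2(p) = -3.584963, -p*log2(p) = 0.298747
H = 0.191040 + 0.518469 + 0.500000 + 0.298747 + 0.298747 = 1.807003

H = 1.807 bits/symbol


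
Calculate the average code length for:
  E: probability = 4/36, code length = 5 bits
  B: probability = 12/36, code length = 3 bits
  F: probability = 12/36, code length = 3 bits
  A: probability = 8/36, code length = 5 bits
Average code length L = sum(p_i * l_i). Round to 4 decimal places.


Weighted contributions p_i * l_i:
  E: (4/36) * 5 = 20/36
  B: (12/36) * 3 = 36/36
  F: (12/36) * 3 = 36/36
  A: (8/36) * 5 = 40/36
Sum = (20 + 36 + 36 + 40)/36 = 132/36

L = 132/36 = 3.6667 bits/symbol


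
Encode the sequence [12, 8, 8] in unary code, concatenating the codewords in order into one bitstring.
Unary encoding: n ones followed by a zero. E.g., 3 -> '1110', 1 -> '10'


Encode each number as n ones followed by a terminating 0:
  12 -> 1111111111110 (13 bits)
  8 -> 111111110 (9 bits)
  8 -> 111111110 (9 bits)
Total length = 13 + 9 + 9 = 31 bits.

Unary([12, 8, 8]) = 1111111111110111111110111111110 (31 bits)


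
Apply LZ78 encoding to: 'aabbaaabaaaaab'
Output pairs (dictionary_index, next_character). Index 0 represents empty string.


LZ78 encoding steps:
Dictionary: {0: ''}
Step 1: w='' (idx 0), next='a' -> output (0, 'a'), add 'a' as idx 1
Step 2: w='a' (idx 1), next='b' -> output (1, 'b'), add 'ab' as idx 2
Step 3: w='' (idx 0), next='b' -> output (0, 'b'), add 'b' as idx 3
Step 4: w='a' (idx 1), next='a' -> output (1, 'a'), add 'aa' as idx 4
Step 5: w='ab' (idx 2), next='a' -> output (2, 'a'), add 'aba' as idx 5
Step 6: w='aa' (idx 4), next='a' -> output (4, 'a'), add 'aaa' as idx 6
Step 7: w='ab' (idx 2), end of input -> output (2, '')


Encoded: [(0, 'a'), (1, 'b'), (0, 'b'), (1, 'a'), (2, 'a'), (4, 'a'), (2, '')]


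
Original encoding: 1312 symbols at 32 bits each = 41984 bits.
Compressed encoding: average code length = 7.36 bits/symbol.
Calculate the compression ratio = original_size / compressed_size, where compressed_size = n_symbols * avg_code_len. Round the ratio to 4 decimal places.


original_size = n_symbols * orig_bits = 1312 * 32 = 41984 bits
compressed_size = n_symbols * avg_code_len = 1312 * 7.36 = 9656.32 bits
ratio = original_size / compressed_size = 41984 / 9656.32 = 4.3478

Compression ratio = 4.3478


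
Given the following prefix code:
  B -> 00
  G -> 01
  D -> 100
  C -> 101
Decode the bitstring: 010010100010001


Decoding step by step:
Bits 01 -> G
Bits 00 -> B
Bits 101 -> C
Bits 00 -> B
Bits 01 -> G
Bits 00 -> B
Bits 01 -> G


Decoded message: GBCBGBG


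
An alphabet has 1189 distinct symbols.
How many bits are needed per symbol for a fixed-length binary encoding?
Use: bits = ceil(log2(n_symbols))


log2(1189) = 10.2155
Bracket: 2^10 = 1024 < 1189 <= 2^11 = 2048
So ceil(log2(1189)) = 11

bits = ceil(log2(1189)) = ceil(10.2155) = 11 bits


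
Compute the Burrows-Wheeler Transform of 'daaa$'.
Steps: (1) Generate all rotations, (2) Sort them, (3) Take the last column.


Rotations (sorted):
  0: $daaa -> last char: a
  1: a$daa -> last char: a
  2: aa$da -> last char: a
  3: aaa$d -> last char: d
  4: daaa$ -> last char: $


BWT = aaad$


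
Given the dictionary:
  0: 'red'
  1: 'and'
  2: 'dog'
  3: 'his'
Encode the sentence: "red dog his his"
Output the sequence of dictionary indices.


Look up each word in the dictionary:
  'red' -> 0
  'dog' -> 2
  'his' -> 3
  'his' -> 3

Encoded: [0, 2, 3, 3]


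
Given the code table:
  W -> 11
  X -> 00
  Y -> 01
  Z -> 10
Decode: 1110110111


Decoding:
11 -> W
10 -> Z
11 -> W
01 -> Y
11 -> W


Result: WZWYW


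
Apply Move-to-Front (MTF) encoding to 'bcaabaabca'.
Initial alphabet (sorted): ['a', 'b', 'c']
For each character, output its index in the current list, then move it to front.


MTF encoding:
'b': index 1 in ['a', 'b', 'c'] -> ['b', 'a', 'c']
'c': index 2 in ['b', 'a', 'c'] -> ['c', 'b', 'a']
'a': index 2 in ['c', 'b', 'a'] -> ['a', 'c', 'b']
'a': index 0 in ['a', 'c', 'b'] -> ['a', 'c', 'b']
'b': index 2 in ['a', 'c', 'b'] -> ['b', 'a', 'c']
'a': index 1 in ['b', 'a', 'c'] -> ['a', 'b', 'c']
'a': index 0 in ['a', 'b', 'c'] -> ['a', 'b', 'c']
'b': index 1 in ['a', 'b', 'c'] -> ['b', 'a', 'c']
'c': index 2 in ['b', 'a', 'c'] -> ['c', 'b', 'a']
'a': index 2 in ['c', 'b', 'a'] -> ['a', 'c', 'b']


Output: [1, 2, 2, 0, 2, 1, 0, 1, 2, 2]
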